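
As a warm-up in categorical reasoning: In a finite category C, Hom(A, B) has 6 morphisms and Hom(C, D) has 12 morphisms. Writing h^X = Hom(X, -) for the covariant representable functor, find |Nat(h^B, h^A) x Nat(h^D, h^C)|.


By the Yoneda lemma, Nat(h^B, h^A) is isomorphic to Hom(A, B),
so |Nat(h^B, h^A)| = |Hom(A, B)| and |Nat(h^D, h^C)| = |Hom(C, D)|.
|Hom(A, B)| = 6, |Hom(C, D)| = 12.
|Nat(h^B, h^A) x Nat(h^D, h^C)| = 6 * 12 = 72

72


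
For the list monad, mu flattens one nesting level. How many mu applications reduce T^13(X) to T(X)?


Each application of mu: T^2 -> T removes one layer of nesting.
Starting at depth 13 (i.e., T^13(X)), we need to reach T(X).
Number of mu applications = 13 - 1 = 12

12


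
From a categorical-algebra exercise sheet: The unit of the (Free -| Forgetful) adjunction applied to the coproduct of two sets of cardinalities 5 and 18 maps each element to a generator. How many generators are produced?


The unit eta_X: X -> U(F(X)) of the Free-Forgetful adjunction
maps each element of X to a generator of F(X). For X = S + T (disjoint
union in Set), |S + T| = |S| + |T|.
Total mappings = 5 + 18 = 23.

23


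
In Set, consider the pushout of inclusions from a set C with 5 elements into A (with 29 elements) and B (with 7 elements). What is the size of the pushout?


The pushout A +_C B identifies the images of C in A and B.
|A +_C B| = |A| + |B| - |C| (for injections).
= 29 + 7 - 5 = 31

31


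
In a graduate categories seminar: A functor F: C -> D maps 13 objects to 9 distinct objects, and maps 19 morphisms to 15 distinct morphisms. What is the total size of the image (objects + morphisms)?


The image of F consists of distinct objects and distinct morphisms.
|Im(F)| on objects = 9
|Im(F)| on morphisms = 15
Total image cardinality = 9 + 15 = 24

24


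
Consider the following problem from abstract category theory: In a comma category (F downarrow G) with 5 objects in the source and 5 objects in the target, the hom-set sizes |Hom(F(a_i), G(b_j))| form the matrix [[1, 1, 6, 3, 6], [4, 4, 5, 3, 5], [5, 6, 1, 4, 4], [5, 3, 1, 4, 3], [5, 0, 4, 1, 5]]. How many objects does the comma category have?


Objects of (F downarrow G) are triples (a, b, h: F(a)->G(b)).
The count equals the sum of all entries in the hom-matrix.
sum(row 0) = 17
sum(row 1) = 21
sum(row 2) = 20
sum(row 3) = 16
sum(row 4) = 15
Grand total = 89

89


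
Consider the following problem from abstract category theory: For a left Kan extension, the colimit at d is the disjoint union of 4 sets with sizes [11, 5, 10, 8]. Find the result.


Pointwise, the left Kan extension (Lan_F H)(d) is the colimit, indexed
by the comma category (F downarrow d), of H composed with the
projection (F downarrow d) -> C. Here that colimit is given
as a coproduct (disjoint union) of sets, so its cardinality is the
sum of the sizes of the summands.
Coproduct of sets with sizes: 11 + 5 + 10 + 8
= 34

34


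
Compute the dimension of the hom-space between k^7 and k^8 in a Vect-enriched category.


In Vect-enriched categories, Hom(k^n, k^m) is the space of m x n matrices.
dim(Hom(k^7, k^8)) = 8 * 7 = 56

56


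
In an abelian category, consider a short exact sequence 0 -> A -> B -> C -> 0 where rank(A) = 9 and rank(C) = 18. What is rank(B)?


For a short exact sequence 0 -> A -> B -> C -> 0,
rank is additive: rank(B) = rank(A) + rank(C).
rank(B) = 9 + 18 = 27

27


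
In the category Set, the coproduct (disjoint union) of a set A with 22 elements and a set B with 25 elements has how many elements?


In Set, the coproduct A + B is the disjoint union.
|A + B| = |A| + |B| = 22 + 25 = 47

47


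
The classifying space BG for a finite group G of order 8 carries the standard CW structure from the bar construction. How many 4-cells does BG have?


In the bar-construction CW model of BG, the n-cells are indexed by
n-tuples [g_1|...|g_n] of non-identity elements of G (degenerate
simplices with some g_i = e do not contribute cells), so there are
(|G| - 1)^n n-cells.
For dim = 4 with |G| = 8:
cells = (8 - 1)^4 = 7^4 = 2401

2401


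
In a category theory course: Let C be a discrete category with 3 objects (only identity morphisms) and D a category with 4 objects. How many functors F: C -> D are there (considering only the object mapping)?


A functor from a discrete category C to D is determined by
where each object maps. Each of the 3 objects of C can map
to any of the 4 objects of D independently.
Number of functors = 4^3 = 64

64


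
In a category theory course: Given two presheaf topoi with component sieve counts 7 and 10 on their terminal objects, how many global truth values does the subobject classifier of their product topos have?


In a product of presheaf topoi E_1 x E_2, the subobject classifier
is Omega = Omega_1 x Omega_2 (componentwise), so
|Omega(top)| = |Omega_1(top_1)| * |Omega_2(top_2)|.
= 7 * 10 = 70.

70


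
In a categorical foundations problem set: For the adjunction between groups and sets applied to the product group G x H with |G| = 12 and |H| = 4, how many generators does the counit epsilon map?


The counit epsilon_K: F(U(K)) -> K of the Free-Forgetful adjunction
maps |K| generators of F(U(K)) into K. For K = G x H (the product group),
|G x H| = |G| * |H|.
Total generators mapped = 12 * 4 = 48.

48


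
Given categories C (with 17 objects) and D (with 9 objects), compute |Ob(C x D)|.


The product category C x D has objects that are pairs (c, d).
Number of pairs = |Ob(C)| * |Ob(D)| = 17 * 9 = 153

153


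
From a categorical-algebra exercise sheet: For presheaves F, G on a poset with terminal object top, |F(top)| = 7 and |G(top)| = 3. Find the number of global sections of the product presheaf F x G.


Global sections of a presheaf on a poset with terminal top satisfy
Gamma(H) ~ H(top). Presheaves admit pointwise products, so
(F x G)(top) = F(top) x G(top) (Cartesian product).
|Gamma(F x G)| = |F(top)| * |G(top)| = 7 * 3 = 21.

21


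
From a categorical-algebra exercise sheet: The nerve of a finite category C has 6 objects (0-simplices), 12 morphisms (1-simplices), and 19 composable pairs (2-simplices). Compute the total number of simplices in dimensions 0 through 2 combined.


The 2-skeleton of the nerve N(C) consists of simplices in dimensions 0, 1, 2:
  |N(C)_0| = 6 (objects)
  |N(C)_1| = 12 (morphisms)
  |N(C)_2| = 19 (composable pairs)
Total = 6 + 12 + 19 = 37

37


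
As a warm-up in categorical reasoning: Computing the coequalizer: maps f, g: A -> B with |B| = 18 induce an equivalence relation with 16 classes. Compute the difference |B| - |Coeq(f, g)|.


The coequalizer Coeq(f, g) = B / ~ has one element per equivalence class.
|B| = 18, |Coeq(f, g)| = 16.
|B| - |Coeq(f, g)| = 18 - 16 = 2.

2


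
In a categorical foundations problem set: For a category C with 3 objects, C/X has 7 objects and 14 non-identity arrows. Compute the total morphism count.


In the slice category C/X, objects are morphisms to X.
Identity morphisms: 7 (one per object of C/X).
Non-identity morphisms: 14.
Total = 7 + 14 = 21

21


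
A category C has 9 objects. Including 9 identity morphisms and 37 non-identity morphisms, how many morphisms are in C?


Each object has an identity morphism, giving 9 identities.
Adding the 37 non-identity morphisms:
Total = 9 + 37 = 46

46


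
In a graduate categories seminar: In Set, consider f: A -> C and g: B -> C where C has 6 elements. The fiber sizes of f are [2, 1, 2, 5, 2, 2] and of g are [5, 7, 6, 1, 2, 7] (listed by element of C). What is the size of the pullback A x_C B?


The pullback A x_C B consists of pairs (a, b) with f(a) = g(b).
For each element c in C, the fiber product has |f^-1(c)| * |g^-1(c)| elements.
Summing over C: 2 * 5 + 1 * 7 + 2 * 6 + 5 * 1 + 2 * 2 + 2 * 7
= 10 + 7 + 12 + 5 + 4 + 14 = 52

52


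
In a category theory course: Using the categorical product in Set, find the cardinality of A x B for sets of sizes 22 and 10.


In Set, the product A x B is the Cartesian product.
By the universal property, |A x B| = |A| * |B|.
|A x B| = 22 * 10 = 220

220


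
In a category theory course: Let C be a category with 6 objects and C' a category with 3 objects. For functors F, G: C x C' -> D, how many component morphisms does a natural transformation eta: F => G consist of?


A natural transformation eta: F => G assigns one component morphism per
object of the domain category.
The domain is the product category C x C', so
|Ob(C x C')| = |Ob(C)| * |Ob(C')| = 6 * 3 = 18.
Therefore eta has 18 component morphisms.

18


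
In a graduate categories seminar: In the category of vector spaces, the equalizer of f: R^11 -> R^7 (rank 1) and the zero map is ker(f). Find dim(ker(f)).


The equalizer of f and the zero map is ker(f).
By the rank-nullity theorem: dim(ker(f)) = dim(domain) - rank(f).
dim(ker(f)) = 11 - 1 = 10

10


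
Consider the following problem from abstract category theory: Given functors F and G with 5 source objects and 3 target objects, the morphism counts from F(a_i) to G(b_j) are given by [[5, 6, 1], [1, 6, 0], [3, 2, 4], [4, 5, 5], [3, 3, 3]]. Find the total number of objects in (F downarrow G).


Objects of (F downarrow G) are triples (a, b, h: F(a)->G(b)).
The count equals the sum of all entries in the hom-matrix.
sum(row 0) = 12
sum(row 1) = 7
sum(row 2) = 9
sum(row 3) = 14
sum(row 4) = 9
Grand total = 51

51


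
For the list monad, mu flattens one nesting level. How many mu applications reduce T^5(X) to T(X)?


Each application of mu: T^2 -> T removes one layer of nesting.
Starting at depth 5 (i.e., T^5(X)), we need to reach T(X).
Number of mu applications = 5 - 1 = 4

4


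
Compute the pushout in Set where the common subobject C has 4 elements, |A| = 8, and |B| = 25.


The pushout A +_C B identifies the images of C in A and B.
|A +_C B| = |A| + |B| - |C| (for injections).
= 8 + 25 - 4 = 29

29


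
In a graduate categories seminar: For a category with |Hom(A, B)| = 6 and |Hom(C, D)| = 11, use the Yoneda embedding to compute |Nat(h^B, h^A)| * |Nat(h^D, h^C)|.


By the Yoneda lemma, Nat(h^B, h^A) is isomorphic to Hom(A, B),
so |Nat(h^B, h^A)| = |Hom(A, B)| and |Nat(h^D, h^C)| = |Hom(C, D)|.
|Hom(A, B)| = 6, |Hom(C, D)| = 11.
|Nat(h^B, h^A) x Nat(h^D, h^C)| = 6 * 11 = 66

66


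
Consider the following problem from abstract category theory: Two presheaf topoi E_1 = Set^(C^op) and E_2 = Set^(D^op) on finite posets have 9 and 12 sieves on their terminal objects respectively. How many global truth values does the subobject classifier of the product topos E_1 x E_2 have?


In a product of presheaf topoi E_1 x E_2, the subobject classifier
is Omega = Omega_1 x Omega_2 (componentwise), so
|Omega(top)| = |Omega_1(top_1)| * |Omega_2(top_2)|.
= 9 * 12 = 108.

108


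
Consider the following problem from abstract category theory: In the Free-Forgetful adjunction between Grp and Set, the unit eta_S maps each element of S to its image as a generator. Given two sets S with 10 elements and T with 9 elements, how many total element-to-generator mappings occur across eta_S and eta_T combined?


The unit eta_X: X -> U(F(X)) of the Free-Forgetful adjunction
maps each element of X to a generator of F(X). For X = S + T (disjoint
union in Set), |S + T| = |S| + |T|.
Total mappings = 10 + 9 = 19.

19


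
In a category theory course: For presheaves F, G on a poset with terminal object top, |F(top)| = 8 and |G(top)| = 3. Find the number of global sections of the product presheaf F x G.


Global sections of a presheaf on a poset with terminal top satisfy
Gamma(H) ~ H(top). Presheaves admit pointwise products, so
(F x G)(top) = F(top) x G(top) (Cartesian product).
|Gamma(F x G)| = |F(top)| * |G(top)| = 8 * 3 = 24.

24


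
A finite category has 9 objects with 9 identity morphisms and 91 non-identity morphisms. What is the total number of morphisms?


Each object has an identity morphism, giving 9 identities.
Adding the 91 non-identity morphisms:
Total = 9 + 91 = 100

100


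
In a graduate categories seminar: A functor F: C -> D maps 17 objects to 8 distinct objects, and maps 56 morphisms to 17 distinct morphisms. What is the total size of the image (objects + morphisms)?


The image of F consists of distinct objects and distinct morphisms.
|Im(F)| on objects = 8
|Im(F)| on morphisms = 17
Total image cardinality = 8 + 17 = 25

25


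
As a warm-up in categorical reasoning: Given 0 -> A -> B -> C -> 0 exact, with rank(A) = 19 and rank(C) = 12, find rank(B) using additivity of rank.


For a short exact sequence 0 -> A -> B -> C -> 0,
rank is additive: rank(B) = rank(A) + rank(C).
rank(B) = 19 + 12 = 31

31


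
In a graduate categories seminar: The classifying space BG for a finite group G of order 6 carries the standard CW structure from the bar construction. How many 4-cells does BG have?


In the bar-construction CW model of BG, the n-cells are indexed by
n-tuples [g_1|...|g_n] of non-identity elements of G (degenerate
simplices with some g_i = e do not contribute cells), so there are
(|G| - 1)^n n-cells.
For dim = 4 with |G| = 6:
cells = (6 - 1)^4 = 5^4 = 625

625


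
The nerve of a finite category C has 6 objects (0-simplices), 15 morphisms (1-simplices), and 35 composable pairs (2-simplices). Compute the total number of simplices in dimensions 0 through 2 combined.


The 2-skeleton of the nerve N(C) consists of simplices in dimensions 0, 1, 2:
  |N(C)_0| = 6 (objects)
  |N(C)_1| = 15 (morphisms)
  |N(C)_2| = 35 (composable pairs)
Total = 6 + 15 + 35 = 56

56


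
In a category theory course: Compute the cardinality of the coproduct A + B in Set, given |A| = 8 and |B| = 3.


In Set, the coproduct A + B is the disjoint union.
|A + B| = |A| + |B| = 8 + 3 = 11

11


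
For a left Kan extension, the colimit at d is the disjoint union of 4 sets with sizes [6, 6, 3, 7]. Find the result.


Pointwise, the left Kan extension (Lan_F H)(d) is the colimit, indexed
by the comma category (F downarrow d), of H composed with the
projection (F downarrow d) -> C. Here that colimit is given
as a coproduct (disjoint union) of sets, so its cardinality is the
sum of the sizes of the summands.
Coproduct of sets with sizes: 6 + 6 + 3 + 7
= 22

22


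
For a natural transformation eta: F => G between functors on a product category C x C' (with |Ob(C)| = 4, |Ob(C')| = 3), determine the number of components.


A natural transformation eta: F => G assigns one component morphism per
object of the domain category.
The domain is the product category C x C', so
|Ob(C x C')| = |Ob(C)| * |Ob(C')| = 4 * 3 = 12.
Therefore eta has 12 component morphisms.

12


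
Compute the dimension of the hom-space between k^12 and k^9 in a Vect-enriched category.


In Vect-enriched categories, Hom(k^n, k^m) is the space of m x n matrices.
dim(Hom(k^12, k^9)) = 9 * 12 = 108

108


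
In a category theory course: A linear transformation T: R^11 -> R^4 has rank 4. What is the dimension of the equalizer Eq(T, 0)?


The equalizer of f and the zero map is ker(f).
By the rank-nullity theorem: dim(ker(f)) = dim(domain) - rank(f).
dim(ker(f)) = 11 - 4 = 7

7


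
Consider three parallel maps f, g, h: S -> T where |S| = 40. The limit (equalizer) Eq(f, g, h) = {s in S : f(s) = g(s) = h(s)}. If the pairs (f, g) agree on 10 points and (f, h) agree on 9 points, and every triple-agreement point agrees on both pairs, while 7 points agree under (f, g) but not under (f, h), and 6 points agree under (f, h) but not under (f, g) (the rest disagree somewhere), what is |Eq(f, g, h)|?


Eq(f, g, h) is the triple-agreement set: points in S where all three
maps take the same value. Using inclusion-exclusion on the pairwise data:
Pair (f, g) agrees on 10 points; pair (f, h) on 9 points.
Points agreeing under (f, g) but not (f, h) = 7; under (f, h) but not (f, g) = 6.
Triple-agreement = agreement-in-(f, g) minus points that agree under (f, g) but not (f, h):
|Eq(f, g, h)| = 10 - 7 = 3
(cross-check via (f, h): 9 - 6 = 3.)

3


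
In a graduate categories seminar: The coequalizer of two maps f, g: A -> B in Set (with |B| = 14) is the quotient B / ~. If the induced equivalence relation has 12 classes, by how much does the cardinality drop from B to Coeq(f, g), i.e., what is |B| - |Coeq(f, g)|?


The coequalizer Coeq(f, g) = B / ~ has one element per equivalence class.
|B| = 14, |Coeq(f, g)| = 12.
|B| - |Coeq(f, g)| = 14 - 12 = 2.

2


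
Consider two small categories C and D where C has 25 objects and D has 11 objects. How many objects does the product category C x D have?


The product category C x D has objects that are pairs (c, d).
Number of pairs = |Ob(C)| * |Ob(D)| = 25 * 11 = 275

275


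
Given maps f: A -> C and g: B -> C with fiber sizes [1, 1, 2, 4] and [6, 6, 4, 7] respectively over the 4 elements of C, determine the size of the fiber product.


The pullback A x_C B consists of pairs (a, b) with f(a) = g(b).
For each element c in C, the fiber product has |f^-1(c)| * |g^-1(c)| elements.
Summing over C: 1 * 6 + 1 * 6 + 2 * 4 + 4 * 7
= 6 + 6 + 8 + 28 = 48

48


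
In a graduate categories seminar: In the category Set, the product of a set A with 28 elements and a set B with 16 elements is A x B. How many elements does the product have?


In Set, the product A x B is the Cartesian product.
By the universal property, |A x B| = |A| * |B|.
|A x B| = 28 * 16 = 448

448


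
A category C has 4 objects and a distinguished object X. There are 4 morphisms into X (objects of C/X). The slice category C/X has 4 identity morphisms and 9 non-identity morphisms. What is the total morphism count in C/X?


In the slice category C/X, objects are morphisms to X.
Identity morphisms: 4 (one per object of C/X).
Non-identity morphisms: 9.
Total = 4 + 9 = 13

13


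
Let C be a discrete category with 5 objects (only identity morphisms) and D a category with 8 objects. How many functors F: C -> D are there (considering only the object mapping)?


A functor from a discrete category C to D is determined by
where each object maps. Each of the 5 objects of C can map
to any of the 8 objects of D independently.
Number of functors = 8^5 = 32768

32768


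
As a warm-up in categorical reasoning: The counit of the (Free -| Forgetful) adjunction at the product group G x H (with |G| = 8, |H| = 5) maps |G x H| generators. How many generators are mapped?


The counit epsilon_K: F(U(K)) -> K of the Free-Forgetful adjunction
maps |K| generators of F(U(K)) into K. For K = G x H (the product group),
|G x H| = |G| * |H|.
Total generators mapped = 8 * 5 = 40.

40


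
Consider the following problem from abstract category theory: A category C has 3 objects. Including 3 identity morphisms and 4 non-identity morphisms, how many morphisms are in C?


Each object has an identity morphism, giving 3 identities.
Adding the 4 non-identity morphisms:
Total = 3 + 4 = 7

7


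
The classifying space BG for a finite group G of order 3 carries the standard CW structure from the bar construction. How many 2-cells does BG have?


In the bar-construction CW model of BG, the n-cells are indexed by
n-tuples [g_1|...|g_n] of non-identity elements of G (degenerate
simplices with some g_i = e do not contribute cells), so there are
(|G| - 1)^n n-cells.
For dim = 2 with |G| = 3:
cells = (3 - 1)^2 = 2^2 = 4

4


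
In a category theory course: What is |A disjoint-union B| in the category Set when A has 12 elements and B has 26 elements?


In Set, the coproduct A + B is the disjoint union.
|A + B| = |A| + |B| = 12 + 26 = 38

38


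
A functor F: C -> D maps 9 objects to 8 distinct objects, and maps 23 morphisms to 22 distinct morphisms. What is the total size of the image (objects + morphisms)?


The image of F consists of distinct objects and distinct morphisms.
|Im(F)| on objects = 8
|Im(F)| on morphisms = 22
Total image cardinality = 8 + 22 = 30

30


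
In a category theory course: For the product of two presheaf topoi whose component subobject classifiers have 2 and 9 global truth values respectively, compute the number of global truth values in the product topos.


In a product of presheaf topoi E_1 x E_2, the subobject classifier
is Omega = Omega_1 x Omega_2 (componentwise), so
|Omega(top)| = |Omega_1(top_1)| * |Omega_2(top_2)|.
= 2 * 9 = 18.

18


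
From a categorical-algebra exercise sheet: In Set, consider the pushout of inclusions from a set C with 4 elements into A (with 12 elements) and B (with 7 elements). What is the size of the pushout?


The pushout A +_C B identifies the images of C in A and B.
|A +_C B| = |A| + |B| - |C| (for injections).
= 12 + 7 - 4 = 15

15


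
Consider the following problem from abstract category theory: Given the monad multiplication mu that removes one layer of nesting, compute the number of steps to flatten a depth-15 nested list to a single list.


Each application of mu: T^2 -> T removes one layer of nesting.
Starting at depth 15 (i.e., T^15(X)), we need to reach T(X).
Number of mu applications = 15 - 1 = 14

14


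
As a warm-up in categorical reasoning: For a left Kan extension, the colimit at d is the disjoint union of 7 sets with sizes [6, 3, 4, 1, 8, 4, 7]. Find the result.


Pointwise, the left Kan extension (Lan_F H)(d) is the colimit, indexed
by the comma category (F downarrow d), of H composed with the
projection (F downarrow d) -> C. Here that colimit is given
as a coproduct (disjoint union) of sets, so its cardinality is the
sum of the sizes of the summands.
Coproduct of sets with sizes: 6 + 3 + 4 + 1 + 8 + 4 + 7
= 33

33


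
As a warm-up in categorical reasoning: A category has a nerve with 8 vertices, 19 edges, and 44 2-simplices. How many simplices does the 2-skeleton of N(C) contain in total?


The 2-skeleton of the nerve N(C) consists of simplices in dimensions 0, 1, 2:
  |N(C)_0| = 8 (objects)
  |N(C)_1| = 19 (morphisms)
  |N(C)_2| = 44 (composable pairs)
Total = 8 + 19 + 44 = 71

71


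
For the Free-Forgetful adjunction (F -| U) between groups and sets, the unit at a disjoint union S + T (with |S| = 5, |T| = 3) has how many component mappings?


The unit eta_X: X -> U(F(X)) of the Free-Forgetful adjunction
maps each element of X to a generator of F(X). For X = S + T (disjoint
union in Set), |S + T| = |S| + |T|.
Total mappings = 5 + 3 = 8.

8


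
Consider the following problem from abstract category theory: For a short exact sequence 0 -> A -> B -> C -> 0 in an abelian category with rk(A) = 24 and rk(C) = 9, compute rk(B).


For a short exact sequence 0 -> A -> B -> C -> 0,
rank is additive: rank(B) = rank(A) + rank(C).
rank(B) = 24 + 9 = 33

33


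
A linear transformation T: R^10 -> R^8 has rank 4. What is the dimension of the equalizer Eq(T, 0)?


The equalizer of f and the zero map is ker(f).
By the rank-nullity theorem: dim(ker(f)) = dim(domain) - rank(f).
dim(ker(f)) = 10 - 4 = 6

6


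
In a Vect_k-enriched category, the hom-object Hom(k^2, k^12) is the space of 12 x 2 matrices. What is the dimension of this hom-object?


In Vect-enriched categories, Hom(k^n, k^m) is the space of m x n matrices.
dim(Hom(k^2, k^12)) = 12 * 2 = 24

24


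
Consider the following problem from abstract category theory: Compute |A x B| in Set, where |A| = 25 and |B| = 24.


In Set, the product A x B is the Cartesian product.
By the universal property, |A x B| = |A| * |B|.
|A x B| = 25 * 24 = 600

600


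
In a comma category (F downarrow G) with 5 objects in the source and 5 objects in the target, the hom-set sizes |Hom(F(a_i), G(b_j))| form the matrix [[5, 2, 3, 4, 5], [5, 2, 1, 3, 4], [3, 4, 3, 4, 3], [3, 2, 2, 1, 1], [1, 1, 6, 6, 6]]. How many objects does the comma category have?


Objects of (F downarrow G) are triples (a, b, h: F(a)->G(b)).
The count equals the sum of all entries in the hom-matrix.
sum(row 0) = 19
sum(row 1) = 15
sum(row 2) = 17
sum(row 3) = 9
sum(row 4) = 20
Grand total = 80

80


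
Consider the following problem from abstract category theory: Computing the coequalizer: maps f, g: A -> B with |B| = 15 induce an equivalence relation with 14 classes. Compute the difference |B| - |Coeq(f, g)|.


The coequalizer Coeq(f, g) = B / ~ has one element per equivalence class.
|B| = 15, |Coeq(f, g)| = 14.
|B| - |Coeq(f, g)| = 15 - 14 = 1.

1


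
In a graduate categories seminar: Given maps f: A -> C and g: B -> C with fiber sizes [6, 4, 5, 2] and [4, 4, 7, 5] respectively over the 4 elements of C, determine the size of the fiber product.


The pullback A x_C B consists of pairs (a, b) with f(a) = g(b).
For each element c in C, the fiber product has |f^-1(c)| * |g^-1(c)| elements.
Summing over C: 6 * 4 + 4 * 4 + 5 * 7 + 2 * 5
= 24 + 16 + 35 + 10 = 85

85


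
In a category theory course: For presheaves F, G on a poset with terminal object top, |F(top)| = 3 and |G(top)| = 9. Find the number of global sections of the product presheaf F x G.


Global sections of a presheaf on a poset with terminal top satisfy
Gamma(H) ~ H(top). Presheaves admit pointwise products, so
(F x G)(top) = F(top) x G(top) (Cartesian product).
|Gamma(F x G)| = |F(top)| * |G(top)| = 3 * 9 = 27.

27


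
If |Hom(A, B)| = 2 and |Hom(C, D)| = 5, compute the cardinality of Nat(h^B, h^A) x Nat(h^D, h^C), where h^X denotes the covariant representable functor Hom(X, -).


By the Yoneda lemma, Nat(h^B, h^A) is isomorphic to Hom(A, B),
so |Nat(h^B, h^A)| = |Hom(A, B)| and |Nat(h^D, h^C)| = |Hom(C, D)|.
|Hom(A, B)| = 2, |Hom(C, D)| = 5.
|Nat(h^B, h^A) x Nat(h^D, h^C)| = 2 * 5 = 10

10


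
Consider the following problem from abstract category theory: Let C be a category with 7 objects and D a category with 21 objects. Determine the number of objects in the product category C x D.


The product category C x D has objects that are pairs (c, d).
Number of pairs = |Ob(C)| * |Ob(D)| = 7 * 21 = 147

147


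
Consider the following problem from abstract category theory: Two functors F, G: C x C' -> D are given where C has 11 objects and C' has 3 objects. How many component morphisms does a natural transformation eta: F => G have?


A natural transformation eta: F => G assigns one component morphism per
object of the domain category.
The domain is the product category C x C', so
|Ob(C x C')| = |Ob(C)| * |Ob(C')| = 11 * 3 = 33.
Therefore eta has 33 component morphisms.

33


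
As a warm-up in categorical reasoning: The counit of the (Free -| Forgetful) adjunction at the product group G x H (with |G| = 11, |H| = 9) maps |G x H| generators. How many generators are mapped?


The counit epsilon_K: F(U(K)) -> K of the Free-Forgetful adjunction
maps |K| generators of F(U(K)) into K. For K = G x H (the product group),
|G x H| = |G| * |H|.
Total generators mapped = 11 * 9 = 99.

99


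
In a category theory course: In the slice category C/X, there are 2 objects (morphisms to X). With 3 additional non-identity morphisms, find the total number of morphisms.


In the slice category C/X, objects are morphisms to X.
Identity morphisms: 2 (one per object of C/X).
Non-identity morphisms: 3.
Total = 2 + 3 = 5

5


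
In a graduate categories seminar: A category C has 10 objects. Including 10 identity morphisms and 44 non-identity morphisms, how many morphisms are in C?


Each object has an identity morphism, giving 10 identities.
Adding the 44 non-identity morphisms:
Total = 10 + 44 = 54

54


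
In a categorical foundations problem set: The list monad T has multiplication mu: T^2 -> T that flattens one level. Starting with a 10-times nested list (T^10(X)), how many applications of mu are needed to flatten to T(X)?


Each application of mu: T^2 -> T removes one layer of nesting.
Starting at depth 10 (i.e., T^10(X)), we need to reach T(X).
Number of mu applications = 10 - 1 = 9

9


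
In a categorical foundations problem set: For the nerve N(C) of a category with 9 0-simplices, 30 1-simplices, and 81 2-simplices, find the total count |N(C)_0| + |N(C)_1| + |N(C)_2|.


The 2-skeleton of the nerve N(C) consists of simplices in dimensions 0, 1, 2:
  |N(C)_0| = 9 (objects)
  |N(C)_1| = 30 (morphisms)
  |N(C)_2| = 81 (composable pairs)
Total = 9 + 30 + 81 = 120

120


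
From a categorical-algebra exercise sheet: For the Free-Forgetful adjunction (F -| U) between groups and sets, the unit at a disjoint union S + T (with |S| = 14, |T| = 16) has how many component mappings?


The unit eta_X: X -> U(F(X)) of the Free-Forgetful adjunction
maps each element of X to a generator of F(X). For X = S + T (disjoint
union in Set), |S + T| = |S| + |T|.
Total mappings = 14 + 16 = 30.

30


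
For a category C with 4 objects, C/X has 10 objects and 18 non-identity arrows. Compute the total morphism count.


In the slice category C/X, objects are morphisms to X.
Identity morphisms: 10 (one per object of C/X).
Non-identity morphisms: 18.
Total = 10 + 18 = 28

28


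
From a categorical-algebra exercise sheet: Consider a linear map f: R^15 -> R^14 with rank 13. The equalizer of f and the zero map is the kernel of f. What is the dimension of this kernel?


The equalizer of f and the zero map is ker(f).
By the rank-nullity theorem: dim(ker(f)) = dim(domain) - rank(f).
dim(ker(f)) = 15 - 13 = 2

2


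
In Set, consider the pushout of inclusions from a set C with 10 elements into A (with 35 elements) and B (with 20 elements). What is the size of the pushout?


The pushout A +_C B identifies the images of C in A and B.
|A +_C B| = |A| + |B| - |C| (for injections).
= 35 + 20 - 10 = 45

45


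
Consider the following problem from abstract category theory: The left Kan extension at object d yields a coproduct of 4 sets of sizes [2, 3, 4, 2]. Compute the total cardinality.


Pointwise, the left Kan extension (Lan_F H)(d) is the colimit, indexed
by the comma category (F downarrow d), of H composed with the
projection (F downarrow d) -> C. Here that colimit is given
as a coproduct (disjoint union) of sets, so its cardinality is the
sum of the sizes of the summands.
Coproduct of sets with sizes: 2 + 3 + 4 + 2
= 11

11


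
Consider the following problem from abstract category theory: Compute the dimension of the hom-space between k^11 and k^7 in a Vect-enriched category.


In Vect-enriched categories, Hom(k^n, k^m) is the space of m x n matrices.
dim(Hom(k^11, k^7)) = 7 * 11 = 77

77


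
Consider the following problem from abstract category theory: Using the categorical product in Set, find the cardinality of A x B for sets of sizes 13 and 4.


In Set, the product A x B is the Cartesian product.
By the universal property, |A x B| = |A| * |B|.
|A x B| = 13 * 4 = 52

52


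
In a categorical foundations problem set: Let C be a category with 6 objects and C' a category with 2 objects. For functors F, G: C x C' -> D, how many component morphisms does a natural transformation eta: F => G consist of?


A natural transformation eta: F => G assigns one component morphism per
object of the domain category.
The domain is the product category C x C', so
|Ob(C x C')| = |Ob(C)| * |Ob(C')| = 6 * 2 = 12.
Therefore eta has 12 component morphisms.

12


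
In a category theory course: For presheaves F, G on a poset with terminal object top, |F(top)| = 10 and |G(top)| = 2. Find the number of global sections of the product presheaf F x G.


Global sections of a presheaf on a poset with terminal top satisfy
Gamma(H) ~ H(top). Presheaves admit pointwise products, so
(F x G)(top) = F(top) x G(top) (Cartesian product).
|Gamma(F x G)| = |F(top)| * |G(top)| = 10 * 2 = 20.

20


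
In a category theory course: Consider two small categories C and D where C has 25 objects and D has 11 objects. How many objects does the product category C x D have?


The product category C x D has objects that are pairs (c, d).
Number of pairs = |Ob(C)| * |Ob(D)| = 25 * 11 = 275

275


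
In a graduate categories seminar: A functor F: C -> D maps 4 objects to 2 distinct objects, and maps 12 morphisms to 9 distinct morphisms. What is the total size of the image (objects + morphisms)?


The image of F consists of distinct objects and distinct morphisms.
|Im(F)| on objects = 2
|Im(F)| on morphisms = 9
Total image cardinality = 2 + 9 = 11

11


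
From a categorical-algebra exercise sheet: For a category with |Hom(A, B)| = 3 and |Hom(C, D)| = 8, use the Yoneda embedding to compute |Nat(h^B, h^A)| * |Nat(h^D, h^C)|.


By the Yoneda lemma, Nat(h^B, h^A) is isomorphic to Hom(A, B),
so |Nat(h^B, h^A)| = |Hom(A, B)| and |Nat(h^D, h^C)| = |Hom(C, D)|.
|Hom(A, B)| = 3, |Hom(C, D)| = 8.
|Nat(h^B, h^A) x Nat(h^D, h^C)| = 3 * 8 = 24

24


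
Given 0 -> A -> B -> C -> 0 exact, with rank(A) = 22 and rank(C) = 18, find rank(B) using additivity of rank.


For a short exact sequence 0 -> A -> B -> C -> 0,
rank is additive: rank(B) = rank(A) + rank(C).
rank(B) = 22 + 18 = 40

40


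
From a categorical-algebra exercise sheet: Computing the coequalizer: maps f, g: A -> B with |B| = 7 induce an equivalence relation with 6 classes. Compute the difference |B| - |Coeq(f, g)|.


The coequalizer Coeq(f, g) = B / ~ has one element per equivalence class.
|B| = 7, |Coeq(f, g)| = 6.
|B| - |Coeq(f, g)| = 7 - 6 = 1.

1


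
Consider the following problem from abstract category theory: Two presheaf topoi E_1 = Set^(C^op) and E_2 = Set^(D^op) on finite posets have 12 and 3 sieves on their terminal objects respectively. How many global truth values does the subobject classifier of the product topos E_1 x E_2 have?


In a product of presheaf topoi E_1 x E_2, the subobject classifier
is Omega = Omega_1 x Omega_2 (componentwise), so
|Omega(top)| = |Omega_1(top_1)| * |Omega_2(top_2)|.
= 12 * 3 = 36.

36


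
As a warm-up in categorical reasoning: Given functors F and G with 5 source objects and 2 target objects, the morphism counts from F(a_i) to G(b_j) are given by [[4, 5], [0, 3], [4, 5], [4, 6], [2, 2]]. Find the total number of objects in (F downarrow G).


Objects of (F downarrow G) are triples (a, b, h: F(a)->G(b)).
The count equals the sum of all entries in the hom-matrix.
sum(row 0) = 9
sum(row 1) = 3
sum(row 2) = 9
sum(row 3) = 10
sum(row 4) = 4
Grand total = 35

35


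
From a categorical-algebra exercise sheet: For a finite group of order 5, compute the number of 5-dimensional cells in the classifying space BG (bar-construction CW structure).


In the bar-construction CW model of BG, the n-cells are indexed by
n-tuples [g_1|...|g_n] of non-identity elements of G (degenerate
simplices with some g_i = e do not contribute cells), so there are
(|G| - 1)^n n-cells.
For dim = 5 with |G| = 5:
cells = (5 - 1)^5 = 4^5 = 1024

1024


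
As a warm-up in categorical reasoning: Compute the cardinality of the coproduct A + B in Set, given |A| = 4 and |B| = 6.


In Set, the coproduct A + B is the disjoint union.
|A + B| = |A| + |B| = 4 + 6 = 10

10


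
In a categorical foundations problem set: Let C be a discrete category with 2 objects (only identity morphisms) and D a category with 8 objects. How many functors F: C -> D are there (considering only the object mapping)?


A functor from a discrete category C to D is determined by
where each object maps. Each of the 2 objects of C can map
to any of the 8 objects of D independently.
Number of functors = 8^2 = 64

64


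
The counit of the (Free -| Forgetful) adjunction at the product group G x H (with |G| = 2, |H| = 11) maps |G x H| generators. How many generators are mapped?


The counit epsilon_K: F(U(K)) -> K of the Free-Forgetful adjunction
maps |K| generators of F(U(K)) into K. For K = G x H (the product group),
|G x H| = |G| * |H|.
Total generators mapped = 2 * 11 = 22.

22


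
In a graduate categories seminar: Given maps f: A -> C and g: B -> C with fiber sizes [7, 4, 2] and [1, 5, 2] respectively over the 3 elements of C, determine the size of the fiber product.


The pullback A x_C B consists of pairs (a, b) with f(a) = g(b).
For each element c in C, the fiber product has |f^-1(c)| * |g^-1(c)| elements.
Summing over C: 7 * 1 + 4 * 5 + 2 * 2
= 7 + 20 + 4 = 31

31


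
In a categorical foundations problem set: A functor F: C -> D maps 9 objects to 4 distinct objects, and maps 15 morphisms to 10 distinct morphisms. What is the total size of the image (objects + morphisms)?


The image of F consists of distinct objects and distinct morphisms.
|Im(F)| on objects = 4
|Im(F)| on morphisms = 10
Total image cardinality = 4 + 10 = 14

14


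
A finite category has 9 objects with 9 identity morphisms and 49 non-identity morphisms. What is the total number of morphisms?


Each object has an identity morphism, giving 9 identities.
Adding the 49 non-identity morphisms:
Total = 9 + 49 = 58

58


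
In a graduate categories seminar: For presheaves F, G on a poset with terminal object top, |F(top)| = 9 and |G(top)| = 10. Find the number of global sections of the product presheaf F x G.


Global sections of a presheaf on a poset with terminal top satisfy
Gamma(H) ~ H(top). Presheaves admit pointwise products, so
(F x G)(top) = F(top) x G(top) (Cartesian product).
|Gamma(F x G)| = |F(top)| * |G(top)| = 9 * 10 = 90.

90


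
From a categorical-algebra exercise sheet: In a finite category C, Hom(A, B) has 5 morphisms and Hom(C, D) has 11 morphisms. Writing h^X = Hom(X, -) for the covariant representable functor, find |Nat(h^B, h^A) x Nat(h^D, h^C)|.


By the Yoneda lemma, Nat(h^B, h^A) is isomorphic to Hom(A, B),
so |Nat(h^B, h^A)| = |Hom(A, B)| and |Nat(h^D, h^C)| = |Hom(C, D)|.
|Hom(A, B)| = 5, |Hom(C, D)| = 11.
|Nat(h^B, h^A) x Nat(h^D, h^C)| = 5 * 11 = 55

55


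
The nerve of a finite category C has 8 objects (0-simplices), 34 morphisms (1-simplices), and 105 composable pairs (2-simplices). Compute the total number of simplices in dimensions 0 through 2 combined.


The 2-skeleton of the nerve N(C) consists of simplices in dimensions 0, 1, 2:
  |N(C)_0| = 8 (objects)
  |N(C)_1| = 34 (morphisms)
  |N(C)_2| = 105 (composable pairs)
Total = 8 + 34 + 105 = 147

147


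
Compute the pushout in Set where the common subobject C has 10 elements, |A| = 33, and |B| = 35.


The pushout A +_C B identifies the images of C in A and B.
|A +_C B| = |A| + |B| - |C| (for injections).
= 33 + 35 - 10 = 58

58


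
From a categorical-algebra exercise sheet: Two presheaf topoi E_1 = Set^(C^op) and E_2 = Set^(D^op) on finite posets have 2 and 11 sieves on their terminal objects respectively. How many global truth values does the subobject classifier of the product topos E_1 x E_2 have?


In a product of presheaf topoi E_1 x E_2, the subobject classifier
is Omega = Omega_1 x Omega_2 (componentwise), so
|Omega(top)| = |Omega_1(top_1)| * |Omega_2(top_2)|.
= 2 * 11 = 22.

22


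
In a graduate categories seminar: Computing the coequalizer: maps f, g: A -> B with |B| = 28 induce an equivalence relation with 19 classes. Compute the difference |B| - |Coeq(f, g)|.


The coequalizer Coeq(f, g) = B / ~ has one element per equivalence class.
|B| = 28, |Coeq(f, g)| = 19.
|B| - |Coeq(f, g)| = 28 - 19 = 9.

9


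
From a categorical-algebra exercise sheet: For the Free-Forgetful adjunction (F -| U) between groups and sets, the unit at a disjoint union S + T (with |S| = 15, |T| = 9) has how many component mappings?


The unit eta_X: X -> U(F(X)) of the Free-Forgetful adjunction
maps each element of X to a generator of F(X). For X = S + T (disjoint
union in Set), |S + T| = |S| + |T|.
Total mappings = 15 + 9 = 24.

24


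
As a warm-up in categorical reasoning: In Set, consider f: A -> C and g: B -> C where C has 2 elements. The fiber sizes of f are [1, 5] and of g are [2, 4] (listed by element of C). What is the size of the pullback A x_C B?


The pullback A x_C B consists of pairs (a, b) with f(a) = g(b).
For each element c in C, the fiber product has |f^-1(c)| * |g^-1(c)| elements.
Summing over C: 1 * 2 + 5 * 4
= 2 + 20 = 22

22


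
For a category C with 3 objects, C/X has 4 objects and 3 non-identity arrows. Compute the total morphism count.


In the slice category C/X, objects are morphisms to X.
Identity morphisms: 4 (one per object of C/X).
Non-identity morphisms: 3.
Total = 4 + 3 = 7

7
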